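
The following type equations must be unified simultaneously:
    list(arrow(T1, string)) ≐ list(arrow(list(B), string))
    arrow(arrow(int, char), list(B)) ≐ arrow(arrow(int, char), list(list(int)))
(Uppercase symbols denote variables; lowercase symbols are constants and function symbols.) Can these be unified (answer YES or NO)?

YES

Decompose list/1: arrow(T1, string) ≐ arrow(list(B), string).
Decompose arrow/2: T1 ≐ list(B),  string ≐ string.
Bind T1 := list(B); no other remaining equation mentions T1.
Delete trivial equation string ≐ string.
Decompose arrow/2: arrow(int, char) ≐ arrow(int, char),  list(B) ≐ list(list(int)).
Delete trivial equation arrow(int, char) ≐ arrow(int, char).
Decompose list/1: B ≐ list(int).
Bind B := list(int). Substituting into the earlier binding gives T1 := list(list(int)).
No equations remain and no clash or occurs-check failure arose, so a unifier exists.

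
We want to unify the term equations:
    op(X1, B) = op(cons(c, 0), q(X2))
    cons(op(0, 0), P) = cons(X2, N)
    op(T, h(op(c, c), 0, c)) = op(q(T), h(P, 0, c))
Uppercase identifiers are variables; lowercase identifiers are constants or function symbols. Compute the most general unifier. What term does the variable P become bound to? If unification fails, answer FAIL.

FAIL

Decompose op/2: X1 = cons(c, 0),  B = q(X2).
Bind X1 := cons(c, 0); no other remaining equation mentions X1.
Bind B := q(X2); no other remaining equation mentions B.
Decompose cons/2: op(0, 0) = X2,  P = N.
Bind X2 := op(0, 0); no other remaining equation mentions X2. Substituting into the earlier binding gives B := q(op(0, 0)).
Bind P := N; substituting into the remaining equation gives: op(T, h(op(c, c), 0, c)) = op(q(T), h(N, 0, c)).
Decompose op/2: T = q(T),  h(op(c, c), 0, c) = h(N, 0, c).
Occurs check fails: T occurs in q(T); the equation T = q(T) has no finite solution.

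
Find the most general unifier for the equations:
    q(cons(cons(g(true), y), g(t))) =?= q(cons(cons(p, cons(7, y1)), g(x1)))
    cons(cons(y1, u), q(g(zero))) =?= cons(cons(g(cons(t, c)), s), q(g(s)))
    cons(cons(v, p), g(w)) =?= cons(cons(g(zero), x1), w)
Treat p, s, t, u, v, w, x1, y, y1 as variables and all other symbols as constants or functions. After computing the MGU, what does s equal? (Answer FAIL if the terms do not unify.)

Decompose q/1: cons(cons(g(true), y), g(t)) =?= cons(cons(p, cons(7, y1)), g(x1)).
Decompose cons/2: cons(g(true), y) =?= cons(p, cons(7, y1)),  g(t) =?= g(x1).
Decompose cons/2: g(true) =?= p,  y =?= cons(7, y1).
Bind p := g(true); substituting into the one remaining equation that mentions p gives: cons(cons(v, g(true)), g(w)) =?= cons(cons(g(zero), x1), w).
Bind y := cons(7, y1); no other remaining equation mentions y.
Decompose g/1: t =?= x1.
Bind t := x1; substituting into the one remaining equation that mentions t gives: cons(cons(y1, u), q(g(zero))) =?= cons(cons(g(cons(x1, c)), s), q(g(s))).
Decompose cons/2: cons(y1, u) =?= cons(g(cons(x1, c)), s),  q(g(zero)) =?= q(g(s)).
Decompose cons/2: y1 =?= g(cons(x1, c)),  u =?= s.
Bind y1 := g(cons(x1, c)); no other remaining equation mentions y1. Substituting into the earlier binding gives y := cons(7, g(cons(x1, c))).
Bind u := s; no other remaining equation mentions u.
Decompose q/1: g(zero) =?= g(s).
Decompose g/1: zero =?= s.
Bind s := zero; no other remaining equation mentions s. Substituting into the earlier binding gives u := zero.
Decompose cons/2: cons(v, g(true)) =?= cons(g(zero), x1),  g(w) =?= w.
Decompose cons/2: v =?= g(zero),  g(true) =?= x1.
Bind v := g(zero); no other remaining equation mentions v.
Bind x1 := g(true); no other remaining equation mentions x1. Substituting into the earlier bindings gives y := cons(7, g(cons(g(true), c))), t := g(true), y1 := g(cons(g(true), c)).
Occurs check fails: w occurs in g(w); the equation w =?= g(w) has no finite solution.

FAIL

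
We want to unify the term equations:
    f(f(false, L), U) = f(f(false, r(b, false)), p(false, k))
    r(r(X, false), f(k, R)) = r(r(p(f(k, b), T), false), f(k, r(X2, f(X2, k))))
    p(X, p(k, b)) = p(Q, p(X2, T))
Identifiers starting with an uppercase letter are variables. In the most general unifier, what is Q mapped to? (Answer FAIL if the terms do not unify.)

Decompose f/2: f(false, L) = f(false, r(b, false)),  U = p(false, k).
Decompose f/2: false = false,  L = r(b, false).
Delete trivial equation false = false.
Bind L := r(b, false); no other remaining equation mentions L.
Bind U := p(false, k); no other remaining equation mentions U.
Decompose r/2: r(X, false) = r(p(f(k, b), T), false),  f(k, R) = f(k, r(X2, f(X2, k))).
Decompose r/2: X = p(f(k, b), T),  false = false.
Bind X := p(f(k, b), T); substituting into the one remaining equation that mentions X gives: p(p(f(k, b), T), p(k, b)) = p(Q, p(X2, T)).
Delete trivial equation false = false.
Decompose f/2: k = k,  R = r(X2, f(X2, k)).
Delete trivial equation k = k.
Bind R := r(X2, f(X2, k)); no other remaining equation mentions R.
Decompose p/2: p(f(k, b), T) = Q,  p(k, b) = p(X2, T).
Bind Q := p(f(k, b), T); no other remaining equation mentions Q.
Decompose p/2: k = X2,  b = T.
Bind X2 := k; no other remaining equation mentions X2. Substituting into the earlier binding gives R := r(k, f(k, k)).
Bind T := b. Substituting into the earlier bindings gives X := p(f(k, b), b), Q := p(f(k, b), b).
MGU = { L := r(b, false), U := p(false, k), X := p(f(k, b), b), R := r(k, f(k, k)), Q := p(f(k, b), b), X2 := k, T := b }, so Q := p(f(k, b), b).

p(f(k, b), b)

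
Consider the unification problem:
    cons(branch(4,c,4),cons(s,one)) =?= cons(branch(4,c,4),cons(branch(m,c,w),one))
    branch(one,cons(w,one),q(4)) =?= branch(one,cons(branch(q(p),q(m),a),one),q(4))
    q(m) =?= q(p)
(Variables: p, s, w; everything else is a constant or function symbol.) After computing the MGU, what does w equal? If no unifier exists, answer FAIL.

Decompose cons/2: branch(4,c,4) =?= branch(4,c,4),  cons(s,one) =?= cons(branch(m,c,w),one).
Delete trivial equation branch(4,c,4) =?= branch(4,c,4).
Decompose cons/2: s =?= branch(m,c,w),  one =?= one.
Bind s := branch(m,c,w); no other remaining equation mentions s.
Delete trivial equation one =?= one.
Decompose branch/3: one =?= one,  cons(w,one) =?= cons(branch(q(p),q(m),a),one),  q(4) =?= q(4).
Delete trivial equation one =?= one.
Decompose cons/2: w =?= branch(q(p),q(m),a),  one =?= one.
Bind w := branch(q(p),q(m),a); no other remaining equation mentions w. Substituting into the earlier binding gives s := branch(m,c,branch(q(p),q(m),a)).
Delete trivial equation one =?= one.
Delete trivial equation q(4) =?= q(4).
Decompose q/1: m =?= p.
Bind p := m. Substituting into the earlier bindings gives s := branch(m,c,branch(q(m),q(m),a)), w := branch(q(m),q(m),a).
MGU = { s ↦ branch(m,c,branch(q(m),q(m),a)), w ↦ branch(q(m),q(m),a), p ↦ m }, so w ↦ branch(q(m),q(m),a).

branch(q(m),q(m),a)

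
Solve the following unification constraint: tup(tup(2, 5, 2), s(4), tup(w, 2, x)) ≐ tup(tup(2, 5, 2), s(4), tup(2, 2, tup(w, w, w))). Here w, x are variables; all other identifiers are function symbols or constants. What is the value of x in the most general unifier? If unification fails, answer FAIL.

tup(2, 2, 2)

Decompose tup/3: tup(2, 5, 2) ≐ tup(2, 5, 2),  s(4) ≐ s(4),  tup(w, 2, x) ≐ tup(2, 2, tup(w, w, w)).
Delete trivial equation tup(2, 5, 2) ≐ tup(2, 5, 2).
Delete trivial equation s(4) ≐ s(4).
Decompose tup/3: w ≐ 2,  2 ≐ 2,  x ≐ tup(w, w, w).
Bind w := 2; substituting into the one remaining equation that mentions w gives: x ≐ tup(2, 2, 2).
Delete trivial equation 2 ≐ 2.
Bind x := tup(2, 2, 2).
MGU = { w -> 2, x -> tup(2, 2, 2) }, so x -> tup(2, 2, 2).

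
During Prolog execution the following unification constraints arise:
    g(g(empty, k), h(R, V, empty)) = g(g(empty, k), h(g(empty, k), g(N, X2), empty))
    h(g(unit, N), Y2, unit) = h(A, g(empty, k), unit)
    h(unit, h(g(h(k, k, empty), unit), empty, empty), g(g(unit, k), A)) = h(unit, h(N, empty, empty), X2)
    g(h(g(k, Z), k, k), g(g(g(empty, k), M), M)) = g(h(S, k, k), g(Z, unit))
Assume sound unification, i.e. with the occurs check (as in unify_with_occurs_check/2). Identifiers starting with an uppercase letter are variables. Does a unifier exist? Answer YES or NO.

Decompose g/2: g(empty, k) = g(empty, k),  h(R, V, empty) = h(g(empty, k), g(N, X2), empty).
Delete trivial equation g(empty, k) = g(empty, k).
Decompose h/3: R = g(empty, k),  V = g(N, X2),  empty = empty.
Bind R := g(empty, k); no other remaining equation mentions R.
Bind V := g(N, X2); no other remaining equation mentions V.
Delete trivial equation empty = empty.
Decompose h/3: g(unit, N) = A,  Y2 = g(empty, k),  unit = unit.
Bind A := g(unit, N); substituting into the one remaining equation that mentions A gives: h(unit, h(g(h(k, k, empty), unit), empty, empty), g(g(unit, k), g(unit, N))) = h(unit, h(N, empty, empty), X2).
Bind Y2 := g(empty, k); no other remaining equation mentions Y2.
Delete trivial equation unit = unit.
Decompose h/3: unit = unit,  h(g(h(k, k, empty), unit), empty, empty) = h(N, empty, empty),  g(g(unit, k), g(unit, N)) = X2.
Delete trivial equation unit = unit.
Decompose h/3: g(h(k, k, empty), unit) = N,  empty = empty,  empty = empty.
Bind N := g(h(k, k, empty), unit); substituting into the one remaining equation that mentions N gives: g(g(unit, k), g(unit, g(h(k, k, empty), unit))) = X2. Substituting into the earlier bindings gives V := g(g(h(k, k, empty), unit), X2), A := g(unit, g(h(k, k, empty), unit)).
Delete trivial equation empty = empty.
Delete trivial equation empty = empty.
Bind X2 := g(g(unit, k), g(unit, g(h(k, k, empty), unit))); no other remaining equation mentions X2. Substituting into the earlier binding gives V := g(g(h(k, k, empty), unit), g(g(unit, k), g(unit, g(h(k, k, empty), unit)))).
Decompose g/2: h(g(k, Z), k, k) = h(S, k, k),  g(g(g(empty, k), M), M) = g(Z, unit).
Decompose h/3: g(k, Z) = S,  k = k,  k = k.
Bind S := g(k, Z); no other remaining equation mentions S.
Delete trivial equation k = k.
Delete trivial equation k = k.
Decompose g/2: g(g(empty, k), M) = Z,  M = unit.
Bind Z := g(g(empty, k), M); no other remaining equation mentions Z. Substituting into the earlier binding gives S := g(k, g(g(empty, k), M)).
Bind M := unit. Substituting into the earlier bindings gives S := g(k, g(g(empty, k), unit)), Z := g(g(empty, k), unit).
No equations remain and no clash or occurs-check failure arose, so a unifier exists.

YES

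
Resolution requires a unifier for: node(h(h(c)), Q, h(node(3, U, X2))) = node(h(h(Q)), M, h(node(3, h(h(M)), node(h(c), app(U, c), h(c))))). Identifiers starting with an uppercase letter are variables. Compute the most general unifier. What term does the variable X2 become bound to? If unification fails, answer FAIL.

node(h(c), app(h(h(c)), c), h(c))

Decompose node/3: h(h(c)) = h(h(Q)),  Q = M,  h(node(3, U, X2)) = h(node(3, h(h(M)), node(h(c), app(U, c), h(c)))).
Decompose h/1: h(c) = h(Q).
Decompose h/1: c = Q.
Bind Q := c; substituting into the one remaining equation that mentions Q gives: c = M.
Bind M := c; substituting into the remaining equation gives: h(node(3, U, X2)) = h(node(3, h(h(c)), node(h(c), app(U, c), h(c)))).
Decompose h/1: node(3, U, X2) = node(3, h(h(c)), node(h(c), app(U, c), h(c))).
Decompose node/3: 3 = 3,  U = h(h(c)),  X2 = node(h(c), app(U, c), h(c)).
Delete trivial equation 3 = 3.
Bind U := h(h(c)); substituting into the remaining equation gives: X2 = node(h(c), app(h(h(c)), c), h(c)).
Bind X2 := node(h(c), app(h(h(c)), c), h(c)).
MGU = { Q := c, M := c, U := h(h(c)), X2 := node(h(c), app(h(h(c)), c), h(c)) }, so X2 := node(h(c), app(h(h(c)), c), h(c)).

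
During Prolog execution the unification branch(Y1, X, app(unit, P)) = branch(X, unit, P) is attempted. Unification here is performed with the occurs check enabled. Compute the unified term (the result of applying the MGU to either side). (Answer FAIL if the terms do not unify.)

FAIL

Decompose branch/3: Y1 = X,  X = unit,  app(unit, P) = P.
Bind Y1 := X; no other remaining equation mentions Y1.
Bind X := unit; no other remaining equation mentions X. Substituting into the earlier binding gives Y1 := unit.
Occurs check fails: P occurs in app(unit, P); the equation P = app(unit, P) has no finite solution.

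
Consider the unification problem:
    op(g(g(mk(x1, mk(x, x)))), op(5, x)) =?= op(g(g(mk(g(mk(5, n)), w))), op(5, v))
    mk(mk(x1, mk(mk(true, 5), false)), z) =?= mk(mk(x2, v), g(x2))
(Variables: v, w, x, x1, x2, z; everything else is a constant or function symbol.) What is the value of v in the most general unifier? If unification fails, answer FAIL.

mk(mk(true, 5), false)

Decompose op/2: g(g(mk(x1, mk(x, x)))) =?= g(g(mk(g(mk(5, n)), w))),  op(5, x) =?= op(5, v).
Decompose g/1: g(mk(x1, mk(x, x))) =?= g(mk(g(mk(5, n)), w)).
Decompose g/1: mk(x1, mk(x, x)) =?= mk(g(mk(5, n)), w).
Decompose mk/2: x1 =?= g(mk(5, n)),  mk(x, x) =?= w.
Bind x1 := g(mk(5, n)); substituting into the one remaining equation that mentions x1 gives: mk(mk(g(mk(5, n)), mk(mk(true, 5), false)), z) =?= mk(mk(x2, v), g(x2)).
Bind w := mk(x, x); no other remaining equation mentions w.
Decompose op/2: 5 =?= 5,  x =?= v.
Delete trivial equation 5 =?= 5.
Bind x := v; no other remaining equation mentions x. Substituting into the earlier binding gives w := mk(v, v).
Decompose mk/2: mk(g(mk(5, n)), mk(mk(true, 5), false)) =?= mk(x2, v),  z =?= g(x2).
Decompose mk/2: g(mk(5, n)) =?= x2,  mk(mk(true, 5), false) =?= v.
Bind x2 := g(mk(5, n)); substituting into the one remaining equation that mentions x2 gives: z =?= g(g(mk(5, n))).
Bind v := mk(mk(true, 5), false); no other remaining equation mentions v. Substituting into the earlier bindings gives w := mk(mk(mk(true, 5), false), mk(mk(true, 5), false)), x := mk(mk(true, 5), false).
Bind z := g(g(mk(5, n))).
MGU = { x1 -> g(mk(5, n)), w -> mk(mk(mk(true, 5), false), mk(mk(true, 5), false)), x -> mk(mk(true, 5), false), x2 -> g(mk(5, n)), v -> mk(mk(true, 5), false), z -> g(g(mk(5, n))) }, so v -> mk(mk(true, 5), false).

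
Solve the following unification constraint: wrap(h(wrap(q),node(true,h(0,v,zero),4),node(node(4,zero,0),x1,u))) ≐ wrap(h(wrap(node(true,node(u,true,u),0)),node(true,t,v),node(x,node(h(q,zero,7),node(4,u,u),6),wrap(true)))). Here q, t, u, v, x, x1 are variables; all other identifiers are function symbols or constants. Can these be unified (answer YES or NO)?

YES

Decompose wrap/1: h(wrap(q),node(true,h(0,v,zero),4),node(node(4,zero,0),x1,u)) ≐ h(wrap(node(true,node(u,true,u),0)),node(true,t,v),node(x,node(h(q,zero,7),node(4,u,u),6),wrap(true))).
Decompose h/3: wrap(q) ≐ wrap(node(true,node(u,true,u),0)),  node(true,h(0,v,zero),4) ≐ node(true,t,v),  node(node(4,zero,0),x1,u) ≐ node(x,node(h(q,zero,7),node(4,u,u),6),wrap(true)).
Decompose wrap/1: q ≐ node(true,node(u,true,u),0).
Bind q := node(true,node(u,true,u),0); substituting into the one remaining equation that mentions q gives: node(node(4,zero,0),x1,u) ≐ node(x,node(h(node(true,node(u,true,u),0),zero,7),node(4,u,u),6),wrap(true)).
Decompose node/3: true ≐ true,  h(0,v,zero) ≐ t,  4 ≐ v.
Delete trivial equation true ≐ true.
Bind t := h(0,v,zero); no other remaining equation mentions t.
Bind v := 4; no other remaining equation mentions v. Substituting into the earlier binding gives t := h(0,4,zero).
Decompose node/3: node(4,zero,0) ≐ x,  x1 ≐ node(h(node(true,node(u,true,u),0),zero,7),node(4,u,u),6),  u ≐ wrap(true).
Bind x := node(4,zero,0); no other remaining equation mentions x.
Bind x1 := node(h(node(true,node(u,true,u),0),zero,7),node(4,u,u),6); no other remaining equation mentions x1.
Bind u := wrap(true). Substituting into the earlier bindings gives q := node(true,node(wrap(true),true,wrap(true)),0), x1 := node(h(node(true,node(wrap(true),true,wrap(true)),0),zero,7),node(4,wrap(true),wrap(true)),6).
No equations remain and no clash or occurs-check failure arose, so a unifier exists.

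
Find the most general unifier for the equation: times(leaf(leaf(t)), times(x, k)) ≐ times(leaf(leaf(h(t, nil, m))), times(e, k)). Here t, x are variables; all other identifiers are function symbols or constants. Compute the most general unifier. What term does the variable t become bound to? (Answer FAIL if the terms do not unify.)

Decompose times/2: leaf(leaf(t)) ≐ leaf(leaf(h(t, nil, m))),  times(x, k) ≐ times(e, k).
Decompose leaf/1: leaf(t) ≐ leaf(h(t, nil, m)).
Decompose leaf/1: t ≐ h(t, nil, m).
Occurs check fails: t occurs in h(t, nil, m); the equation t ≐ h(t, nil, m) has no finite solution.

FAIL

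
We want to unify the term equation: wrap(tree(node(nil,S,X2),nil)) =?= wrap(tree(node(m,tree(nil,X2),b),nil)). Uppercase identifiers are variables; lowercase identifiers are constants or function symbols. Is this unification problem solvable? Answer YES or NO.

NO

Decompose wrap/1: tree(node(nil,S,X2),nil) =?= tree(node(m,tree(nil,X2),b),nil).
Decompose tree/2: node(nil,S,X2) =?= node(m,tree(nil,X2),b),  nil =?= nil.
Decompose node/3: nil =?= m,  S =?= tree(nil,X2),  X2 =?= b.
Clash: constants nil and m differ; no unifier exists.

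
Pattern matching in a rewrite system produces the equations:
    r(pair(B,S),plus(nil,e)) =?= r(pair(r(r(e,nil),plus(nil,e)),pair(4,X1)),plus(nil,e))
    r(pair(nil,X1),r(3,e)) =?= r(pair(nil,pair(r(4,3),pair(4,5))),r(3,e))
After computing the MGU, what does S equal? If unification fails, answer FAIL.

Decompose r/2: pair(B,S) =?= pair(r(r(e,nil),plus(nil,e)),pair(4,X1)),  plus(nil,e) =?= plus(nil,e).
Decompose pair/2: B =?= r(r(e,nil),plus(nil,e)),  S =?= pair(4,X1).
Bind B := r(r(e,nil),plus(nil,e)); no other remaining equation mentions B.
Bind S := pair(4,X1); no other remaining equation mentions S.
Delete trivial equation plus(nil,e) =?= plus(nil,e).
Decompose r/2: pair(nil,X1) =?= pair(nil,pair(r(4,3),pair(4,5))),  r(3,e) =?= r(3,e).
Decompose pair/2: nil =?= nil,  X1 =?= pair(r(4,3),pair(4,5)).
Delete trivial equation nil =?= nil.
Bind X1 := pair(r(4,3),pair(4,5)); no other remaining equation mentions X1. Substituting into the earlier binding gives S := pair(4,pair(r(4,3),pair(4,5))).
Delete trivial equation r(3,e) =?= r(3,e).
MGU = { B := r(r(e,nil),plus(nil,e)), S := pair(4,pair(r(4,3),pair(4,5))), X1 := pair(r(4,3),pair(4,5)) }, so S := pair(4,pair(r(4,3),pair(4,5))).

pair(4,pair(r(4,3),pair(4,5)))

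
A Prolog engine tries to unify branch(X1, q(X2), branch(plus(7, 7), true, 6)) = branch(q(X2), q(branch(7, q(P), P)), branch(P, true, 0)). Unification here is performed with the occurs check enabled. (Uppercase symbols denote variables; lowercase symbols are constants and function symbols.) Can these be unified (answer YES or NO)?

NO

Decompose branch/3: X1 = q(X2),  q(X2) = q(branch(7, q(P), P)),  branch(plus(7, 7), true, 6) = branch(P, true, 0).
Bind X1 := q(X2); no other remaining equation mentions X1.
Decompose q/1: X2 = branch(7, q(P), P).
Bind X2 := branch(7, q(P), P); no other remaining equation mentions X2. Substituting into the earlier binding gives X1 := q(branch(7, q(P), P)).
Decompose branch/3: plus(7, 7) = P,  true = true,  6 = 0.
Bind P := plus(7, 7); no other remaining equation mentions P. Substituting into the earlier bindings gives X1 := q(branch(7, q(plus(7, 7)), plus(7, 7))), X2 := branch(7, q(plus(7, 7)), plus(7, 7)).
Delete trivial equation true = true.
Clash: constants 6 and 0 differ; no unifier exists.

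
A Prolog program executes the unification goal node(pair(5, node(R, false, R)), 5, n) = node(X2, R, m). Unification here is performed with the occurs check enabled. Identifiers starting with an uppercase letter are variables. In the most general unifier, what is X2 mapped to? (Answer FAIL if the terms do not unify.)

Decompose node/3: pair(5, node(R, false, R)) = X2,  5 = R,  n = m.
Bind X2 := pair(5, node(R, false, R)); no other remaining equation mentions X2.
Bind R := 5; no other remaining equation mentions R. Substituting into the earlier binding gives X2 := pair(5, node(5, false, 5)).
Clash: constants n and m differ; no unifier exists.

FAIL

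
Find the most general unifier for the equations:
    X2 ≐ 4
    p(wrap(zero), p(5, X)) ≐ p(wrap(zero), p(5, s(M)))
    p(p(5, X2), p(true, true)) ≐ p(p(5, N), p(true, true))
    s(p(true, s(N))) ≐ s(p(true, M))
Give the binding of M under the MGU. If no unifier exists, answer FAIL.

s(4)

Bind X2 := 4; substituting into the one remaining equation that mentions X2 gives: p(p(5, 4), p(true, true)) ≐ p(p(5, N), p(true, true)).
Decompose p/2: wrap(zero) ≐ wrap(zero),  p(5, X) ≐ p(5, s(M)).
Delete trivial equation wrap(zero) ≐ wrap(zero).
Decompose p/2: 5 ≐ 5,  X ≐ s(M).
Delete trivial equation 5 ≐ 5.
Bind X := s(M); no other remaining equation mentions X.
Decompose p/2: p(5, 4) ≐ p(5, N),  p(true, true) ≐ p(true, true).
Decompose p/2: 5 ≐ 5,  4 ≐ N.
Delete trivial equation 5 ≐ 5.
Bind N := 4; substituting into the one remaining equation that mentions N gives: s(p(true, s(4))) ≐ s(p(true, M)).
Delete trivial equation p(true, true) ≐ p(true, true).
Decompose s/1: p(true, s(4)) ≐ p(true, M).
Decompose p/2: true ≐ true,  s(4) ≐ M.
Delete trivial equation true ≐ true.
Bind M := s(4). Substituting into the earlier binding gives X := s(s(4)).
MGU = { X2 := 4, X := s(s(4)), N := 4, M := s(4) }, so M := s(4).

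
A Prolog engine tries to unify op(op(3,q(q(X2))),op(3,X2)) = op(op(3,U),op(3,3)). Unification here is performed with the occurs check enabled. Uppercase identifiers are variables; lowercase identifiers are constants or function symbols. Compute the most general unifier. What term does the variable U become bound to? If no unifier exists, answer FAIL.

q(q(3))

Decompose op/2: op(3,q(q(X2))) = op(3,U),  op(3,X2) = op(3,3).
Decompose op/2: 3 = 3,  q(q(X2)) = U.
Delete trivial equation 3 = 3.
Bind U := q(q(X2)); no other remaining equation mentions U.
Decompose op/2: 3 = 3,  X2 = 3.
Delete trivial equation 3 = 3.
Bind X2 := 3. Substituting into the earlier binding gives U := q(q(3)).
MGU = { U -> q(q(3)), X2 -> 3 }, so U -> q(q(3)).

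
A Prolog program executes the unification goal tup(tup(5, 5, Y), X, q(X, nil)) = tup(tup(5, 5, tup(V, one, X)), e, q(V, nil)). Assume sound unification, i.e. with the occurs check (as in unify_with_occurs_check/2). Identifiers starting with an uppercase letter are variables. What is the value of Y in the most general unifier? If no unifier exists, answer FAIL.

Decompose tup/3: tup(5, 5, Y) = tup(5, 5, tup(V, one, X)),  X = e,  q(X, nil) = q(V, nil).
Decompose tup/3: 5 = 5,  5 = 5,  Y = tup(V, one, X).
Delete trivial equation 5 = 5.
Delete trivial equation 5 = 5.
Bind Y := tup(V, one, X); no other remaining equation mentions Y.
Bind X := e; substituting into the remaining equation gives: q(e, nil) = q(V, nil). Substituting into the earlier binding gives Y := tup(V, one, e).
Decompose q/2: e = V,  nil = nil.
Bind V := e; no other remaining equation mentions V. Substituting into the earlier binding gives Y := tup(e, one, e).
Delete trivial equation nil = nil.
MGU = { Y = tup(e, one, e), X = e, V = e }, so Y = tup(e, one, e).

tup(e, one, e)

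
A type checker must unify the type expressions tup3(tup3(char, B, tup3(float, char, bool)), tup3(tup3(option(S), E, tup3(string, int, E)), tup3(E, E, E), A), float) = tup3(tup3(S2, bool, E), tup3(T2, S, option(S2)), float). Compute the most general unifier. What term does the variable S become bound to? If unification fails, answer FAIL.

tup3(tup3(float, char, bool), tup3(float, char, bool), tup3(float, char, bool))

Decompose tup3/3: tup3(char, B, tup3(float, char, bool)) = tup3(S2, bool, E),  tup3(tup3(option(S), E, tup3(string, int, E)), tup3(E, E, E), A) = tup3(T2, S, option(S2)),  float = float.
Decompose tup3/3: char = S2,  B = bool,  tup3(float, char, bool) = E.
Bind S2 := char; substituting into the one remaining equation that mentions S2 gives: tup3(tup3(option(S), E, tup3(string, int, E)), tup3(E, E, E), A) = tup3(T2, S, option(char)).
Bind B := bool; no other remaining equation mentions B.
Bind E := tup3(float, char, bool); substituting into the one remaining equation that mentions E gives: tup3(tup3(option(S), tup3(float, char, bool), tup3(string, int, tup3(float, char, bool))), tup3(tup3(float, char, bool), tup3(float, char, bool), tup3(float, char, bool)), A) = tup3(T2, S, option(char)).
Decompose tup3/3: tup3(option(S), tup3(float, char, bool), tup3(string, int, tup3(float, char, bool))) = T2,  tup3(tup3(float, char, bool), tup3(float, char, bool), tup3(float, char, bool)) = S,  A = option(char).
Bind T2 := tup3(option(S), tup3(float, char, bool), tup3(string, int, tup3(float, char, bool))); no other remaining equation mentions T2.
Bind S := tup3(tup3(float, char, bool), tup3(float, char, bool), tup3(float, char, bool)); no other remaining equation mentions S. Substituting into the earlier binding gives T2 := tup3(option(tup3(tup3(float, char, bool), tup3(float, char, bool), tup3(float, char, bool))), tup3(float, char, bool), tup3(string, int, tup3(float, char, bool))).
Bind A := option(char); no other remaining equation mentions A.
Delete trivial equation float = float.
MGU = { S2 := char, B := bool, E := tup3(float, char, bool), T2 := tup3(option(tup3(tup3(float, char, bool), tup3(float, char, bool), tup3(float, char, bool))), tup3(float, char, bool), tup3(string, int, tup3(float, char, bool))), S := tup3(tup3(float, char, bool), tup3(float, char, bool), tup3(float, char, bool)), A := option(char) }, so S := tup3(tup3(float, char, bool), tup3(float, char, bool), tup3(float, char, bool)).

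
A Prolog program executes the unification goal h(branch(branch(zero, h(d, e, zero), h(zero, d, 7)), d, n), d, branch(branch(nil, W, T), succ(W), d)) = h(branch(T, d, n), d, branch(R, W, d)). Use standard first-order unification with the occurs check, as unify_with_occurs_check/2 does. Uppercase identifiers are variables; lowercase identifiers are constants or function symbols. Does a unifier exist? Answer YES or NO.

Decompose h/3: branch(branch(zero, h(d, e, zero), h(zero, d, 7)), d, n) = branch(T, d, n),  d = d,  branch(branch(nil, W, T), succ(W), d) = branch(R, W, d).
Decompose branch/3: branch(zero, h(d, e, zero), h(zero, d, 7)) = T,  d = d,  n = n.
Bind T := branch(zero, h(d, e, zero), h(zero, d, 7)); substituting into the one remaining equation that mentions T gives: branch(branch(nil, W, branch(zero, h(d, e, zero), h(zero, d, 7))), succ(W), d) = branch(R, W, d).
Delete trivial equation d = d.
Delete trivial equation n = n.
Delete trivial equation d = d.
Decompose branch/3: branch(nil, W, branch(zero, h(d, e, zero), h(zero, d, 7))) = R,  succ(W) = W,  d = d.
Bind R := branch(nil, W, branch(zero, h(d, e, zero), h(zero, d, 7))); no other remaining equation mentions R.
Occurs check fails: W occurs in succ(W); the equation W = succ(W) has no finite solution.

NO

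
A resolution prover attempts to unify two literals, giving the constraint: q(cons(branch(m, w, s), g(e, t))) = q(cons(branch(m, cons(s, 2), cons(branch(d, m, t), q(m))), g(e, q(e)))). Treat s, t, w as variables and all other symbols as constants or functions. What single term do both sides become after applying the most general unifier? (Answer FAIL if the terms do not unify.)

q(cons(branch(m, cons(cons(branch(d, m, q(e)), q(m)), 2), cons(branch(d, m, q(e)), q(m))), g(e, q(e))))

Decompose q/1: cons(branch(m, w, s), g(e, t)) = cons(branch(m, cons(s, 2), cons(branch(d, m, t), q(m))), g(e, q(e))).
Decompose cons/2: branch(m, w, s) = branch(m, cons(s, 2), cons(branch(d, m, t), q(m))),  g(e, t) = g(e, q(e)).
Decompose branch/3: m = m,  w = cons(s, 2),  s = cons(branch(d, m, t), q(m)).
Delete trivial equation m = m.
Bind w := cons(s, 2); no other remaining equation mentions w.
Bind s := cons(branch(d, m, t), q(m)); no other remaining equation mentions s. Substituting into the earlier binding gives w := cons(cons(branch(d, m, t), q(m)), 2).
Decompose g/2: e = e,  t = q(e).
Delete trivial equation e = e.
Bind t := q(e). Substituting into the earlier bindings gives w := cons(cons(branch(d, m, q(e)), q(m)), 2), s := cons(branch(d, m, q(e)), q(m)).
Applying the MGU to either side gives q(cons(branch(m, cons(cons(branch(d, m, q(e)), q(m)), 2), cons(branch(d, m, q(e)), q(m))), g(e, q(e)))).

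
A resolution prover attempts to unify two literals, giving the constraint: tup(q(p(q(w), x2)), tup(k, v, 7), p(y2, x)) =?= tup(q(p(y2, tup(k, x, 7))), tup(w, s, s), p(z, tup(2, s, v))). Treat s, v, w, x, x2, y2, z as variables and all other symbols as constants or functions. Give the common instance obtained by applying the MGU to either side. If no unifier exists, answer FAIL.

Decompose tup/3: q(p(q(w), x2)) =?= q(p(y2, tup(k, x, 7))),  tup(k, v, 7) =?= tup(w, s, s),  p(y2, x) =?= p(z, tup(2, s, v)).
Decompose q/1: p(q(w), x2) =?= p(y2, tup(k, x, 7)).
Decompose p/2: q(w) =?= y2,  x2 =?= tup(k, x, 7).
Bind y2 := q(w); substituting into the one remaining equation that mentions y2 gives: p(q(w), x) =?= p(z, tup(2, s, v)).
Bind x2 := tup(k, x, 7); no other remaining equation mentions x2.
Decompose tup/3: k =?= w,  v =?= s,  7 =?= s.
Bind w := k; substituting into the one remaining equation that mentions w gives: p(q(k), x) =?= p(z, tup(2, s, v)). Substituting into the earlier binding gives y2 := q(k).
Bind v := s; substituting into the one remaining equation that mentions v gives: p(q(k), x) =?= p(z, tup(2, s, s)).
Bind s := 7; substituting into the remaining equation gives: p(q(k), x) =?= p(z, tup(2, 7, 7)). Substituting into the earlier binding gives v := 7.
Decompose p/2: q(k) =?= z,  x =?= tup(2, 7, 7).
Bind z := q(k); no other remaining equation mentions z.
Bind x := tup(2, 7, 7). Substituting into the earlier binding gives x2 := tup(k, tup(2, 7, 7), 7).
Applying the MGU to either side gives tup(q(p(q(k), tup(k, tup(2, 7, 7), 7))), tup(k, 7, 7), p(q(k), tup(2, 7, 7))).

tup(q(p(q(k), tup(k, tup(2, 7, 7), 7))), tup(k, 7, 7), p(q(k), tup(2, 7, 7)))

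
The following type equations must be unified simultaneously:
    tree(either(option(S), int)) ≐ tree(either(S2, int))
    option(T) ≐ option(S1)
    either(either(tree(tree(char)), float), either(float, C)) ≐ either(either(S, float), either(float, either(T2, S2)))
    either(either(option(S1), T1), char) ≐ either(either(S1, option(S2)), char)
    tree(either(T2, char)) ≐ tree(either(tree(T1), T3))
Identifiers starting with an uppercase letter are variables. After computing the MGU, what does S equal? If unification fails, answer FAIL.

FAIL

Decompose tree/1: either(option(S), int) ≐ either(S2, int).
Decompose either/2: option(S) ≐ S2,  int ≐ int.
Bind S2 := option(S); substituting into the 2 remaining equations that mention S2 gives: either(either(tree(tree(char)), float), either(float, C)) ≐ either(either(S, float), either(float, either(T2, option(S)))),  either(either(option(S1), T1), char) ≐ either(either(S1, option(option(S))), char).
Delete trivial equation int ≐ int.
Decompose option/1: T ≐ S1.
Bind T := S1; no other remaining equation mentions T.
Decompose either/2: either(tree(tree(char)), float) ≐ either(S, float),  either(float, C) ≐ either(float, either(T2, option(S))).
Decompose either/2: tree(tree(char)) ≐ S,  float ≐ float.
Bind S := tree(tree(char)); substituting into the 2 remaining equations that mention S gives: either(float, C) ≐ either(float, either(T2, option(tree(tree(char))))),  either(either(option(S1), T1), char) ≐ either(either(S1, option(option(tree(tree(char))))), char). Substituting into the earlier binding gives S2 := option(tree(tree(char))).
Delete trivial equation float ≐ float.
Decompose either/2: float ≐ float,  C ≐ either(T2, option(tree(tree(char)))).
Delete trivial equation float ≐ float.
Bind C := either(T2, option(tree(tree(char)))); no other remaining equation mentions C.
Decompose either/2: either(option(S1), T1) ≐ either(S1, option(option(tree(tree(char))))),  char ≐ char.
Decompose either/2: option(S1) ≐ S1,  T1 ≐ option(option(tree(tree(char)))).
Occurs check fails: S1 occurs in option(S1); the equation S1 ≐ option(S1) has no finite solution.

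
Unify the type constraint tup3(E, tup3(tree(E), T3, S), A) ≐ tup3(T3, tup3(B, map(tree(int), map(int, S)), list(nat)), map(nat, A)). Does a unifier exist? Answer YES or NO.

Decompose tup3/3: E ≐ T3,  tup3(tree(E), T3, S) ≐ tup3(B, map(tree(int), map(int, S)), list(nat)),  A ≐ map(nat, A).
Bind E := T3; substituting into the one remaining equation that mentions E gives: tup3(tree(T3), T3, S) ≐ tup3(B, map(tree(int), map(int, S)), list(nat)).
Decompose tup3/3: tree(T3) ≐ B,  T3 ≐ map(tree(int), map(int, S)),  S ≐ list(nat).
Bind B := tree(T3); no other remaining equation mentions B.
Bind T3 := map(tree(int), map(int, S)); no other remaining equation mentions T3. Substituting into the earlier bindings gives E := map(tree(int), map(int, S)), B := tree(map(tree(int), map(int, S))).
Bind S := list(nat); no other remaining equation mentions S. Substituting into the earlier bindings gives E := map(tree(int), map(int, list(nat))), B := tree(map(tree(int), map(int, list(nat)))), T3 := map(tree(int), map(int, list(nat))).
Occurs check fails: A occurs in map(nat, A); the equation A ≐ map(nat, A) has no finite solution.

NO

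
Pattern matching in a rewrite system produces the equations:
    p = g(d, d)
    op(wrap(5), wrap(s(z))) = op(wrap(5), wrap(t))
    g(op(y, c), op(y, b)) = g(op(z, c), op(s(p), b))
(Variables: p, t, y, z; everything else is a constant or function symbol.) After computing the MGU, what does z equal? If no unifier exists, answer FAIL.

s(g(d, d))

Bind p := g(d, d); substituting into the one remaining equation that mentions p gives: g(op(y, c), op(y, b)) = g(op(z, c), op(s(g(d, d)), b)).
Decompose op/2: wrap(5) = wrap(5),  wrap(s(z)) = wrap(t).
Delete trivial equation wrap(5) = wrap(5).
Decompose wrap/1: s(z) = t.
Bind t := s(z); no other remaining equation mentions t.
Decompose g/2: op(y, c) = op(z, c),  op(y, b) = op(s(g(d, d)), b).
Decompose op/2: y = z,  c = c.
Bind y := z; substituting into the one remaining equation that mentions y gives: op(z, b) = op(s(g(d, d)), b).
Delete trivial equation c = c.
Decompose op/2: z = s(g(d, d)),  b = b.
Bind z := s(g(d, d)); no other remaining equation mentions z. Substituting into the earlier bindings gives t := s(s(g(d, d))), y := s(g(d, d)).
Delete trivial equation b = b.
MGU = { p := g(d, d), t := s(s(g(d, d))), y := s(g(d, d)), z := s(g(d, d)) }, so z := s(g(d, d)).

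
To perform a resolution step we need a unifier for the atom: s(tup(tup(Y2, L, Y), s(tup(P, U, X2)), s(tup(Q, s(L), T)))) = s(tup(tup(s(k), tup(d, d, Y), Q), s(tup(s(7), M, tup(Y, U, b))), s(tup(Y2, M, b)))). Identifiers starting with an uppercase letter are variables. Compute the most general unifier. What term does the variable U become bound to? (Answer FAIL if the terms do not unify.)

Decompose s/1: tup(tup(Y2, L, Y), s(tup(P, U, X2)), s(tup(Q, s(L), T))) = tup(tup(s(k), tup(d, d, Y), Q), s(tup(s(7), M, tup(Y, U, b))), s(tup(Y2, M, b))).
Decompose tup/3: tup(Y2, L, Y) = tup(s(k), tup(d, d, Y), Q),  s(tup(P, U, X2)) = s(tup(s(7), M, tup(Y, U, b))),  s(tup(Q, s(L), T)) = s(tup(Y2, M, b)).
Decompose tup/3: Y2 = s(k),  L = tup(d, d, Y),  Y = Q.
Bind Y2 := s(k); substituting into the one remaining equation that mentions Y2 gives: s(tup(Q, s(L), T)) = s(tup(s(k), M, b)).
Bind L := tup(d, d, Y); substituting into the one remaining equation that mentions L gives: s(tup(Q, s(tup(d, d, Y)), T)) = s(tup(s(k), M, b)).
Bind Y := Q; substituting into the remaining equations gives: s(tup(P, U, X2)) = s(tup(s(7), M, tup(Q, U, b))),  s(tup(Q, s(tup(d, d, Q)), T)) = s(tup(s(k), M, b)). Substituting into the earlier binding gives L := tup(d, d, Q).
Decompose s/1: tup(P, U, X2) = tup(s(7), M, tup(Q, U, b)).
Decompose tup/3: P = s(7),  U = M,  X2 = tup(Q, U, b).
Bind P := s(7); no other remaining equation mentions P.
Bind U := M; substituting into the one remaining equation that mentions U gives: X2 = tup(Q, M, b).
Bind X2 := tup(Q, M, b); no other remaining equation mentions X2.
Decompose s/1: tup(Q, s(tup(d, d, Q)), T) = tup(s(k), M, b).
Decompose tup/3: Q = s(k),  s(tup(d, d, Q)) = M,  T = b.
Bind Q := s(k); substituting into the one remaining equation that mentions Q gives: s(tup(d, d, s(k))) = M. Substituting into the earlier bindings gives L := tup(d, d, s(k)), Y := s(k), X2 := tup(s(k), M, b).
Bind M := s(tup(d, d, s(k))); no other remaining equation mentions M. Substituting into the earlier bindings gives U := s(tup(d, d, s(k))), X2 := tup(s(k), s(tup(d, d, s(k))), b).
Bind T := b.
MGU = { Y2 := s(k), L := tup(d, d, s(k)), Y := s(k), P := s(7), U := s(tup(d, d, s(k))), X2 := tup(s(k), s(tup(d, d, s(k))), b), Q := s(k), M := s(tup(d, d, s(k))), T := b }, so U := s(tup(d, d, s(k))).

s(tup(d, d, s(k)))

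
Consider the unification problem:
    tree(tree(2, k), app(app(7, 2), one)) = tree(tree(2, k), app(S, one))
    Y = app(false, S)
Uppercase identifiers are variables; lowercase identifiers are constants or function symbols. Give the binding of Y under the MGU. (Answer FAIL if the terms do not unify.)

app(false, app(7, 2))

Decompose tree/2: tree(2, k) = tree(2, k),  app(app(7, 2), one) = app(S, one).
Delete trivial equation tree(2, k) = tree(2, k).
Decompose app/2: app(7, 2) = S,  one = one.
Bind S := app(7, 2); substituting into the one remaining equation that mentions S gives: Y = app(false, app(7, 2)).
Delete trivial equation one = one.
Bind Y := app(false, app(7, 2)).
MGU = { S ↦ app(7, 2), Y ↦ app(false, app(7, 2)) }, so Y ↦ app(false, app(7, 2)).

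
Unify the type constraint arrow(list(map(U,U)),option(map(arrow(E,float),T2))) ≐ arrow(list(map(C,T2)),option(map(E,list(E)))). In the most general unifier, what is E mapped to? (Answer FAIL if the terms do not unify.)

FAIL

Decompose arrow/2: list(map(U,U)) ≐ list(map(C,T2)),  option(map(arrow(E,float),T2)) ≐ option(map(E,list(E))).
Decompose list/1: map(U,U) ≐ map(C,T2).
Decompose map/2: U ≐ C,  U ≐ T2.
Bind U := C; substituting into the one remaining equation that mentions U gives: C ≐ T2.
Bind C := T2; no other remaining equation mentions C. Substituting into the earlier binding gives U := T2.
Decompose option/1: map(arrow(E,float),T2) ≐ map(E,list(E)).
Decompose map/2: arrow(E,float) ≐ E,  T2 ≐ list(E).
Occurs check fails: E occurs in arrow(E,float); the equation E ≐ arrow(E,float) has no finite solution.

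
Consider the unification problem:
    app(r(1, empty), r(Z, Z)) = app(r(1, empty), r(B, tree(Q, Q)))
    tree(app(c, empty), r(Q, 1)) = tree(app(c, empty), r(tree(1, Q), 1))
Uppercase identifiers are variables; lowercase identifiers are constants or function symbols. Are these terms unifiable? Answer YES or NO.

NO

Decompose app/2: r(1, empty) = r(1, empty),  r(Z, Z) = r(B, tree(Q, Q)).
Delete trivial equation r(1, empty) = r(1, empty).
Decompose r/2: Z = B,  Z = tree(Q, Q).
Bind Z := B; substituting into the one remaining equation that mentions Z gives: B = tree(Q, Q).
Bind B := tree(Q, Q); no other remaining equation mentions B. Substituting into the earlier binding gives Z := tree(Q, Q).
Decompose tree/2: app(c, empty) = app(c, empty),  r(Q, 1) = r(tree(1, Q), 1).
Delete trivial equation app(c, empty) = app(c, empty).
Decompose r/2: Q = tree(1, Q),  1 = 1.
Occurs check fails: Q occurs in tree(1, Q); the equation Q = tree(1, Q) has no finite solution.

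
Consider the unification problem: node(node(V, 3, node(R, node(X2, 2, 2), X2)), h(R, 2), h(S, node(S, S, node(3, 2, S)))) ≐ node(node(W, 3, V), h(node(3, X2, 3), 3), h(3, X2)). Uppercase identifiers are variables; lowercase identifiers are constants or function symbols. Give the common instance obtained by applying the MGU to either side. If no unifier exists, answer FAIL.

Decompose node/3: node(V, 3, node(R, node(X2, 2, 2), X2)) ≐ node(W, 3, V),  h(R, 2) ≐ h(node(3, X2, 3), 3),  h(S, node(S, S, node(3, 2, S))) ≐ h(3, X2).
Decompose node/3: V ≐ W,  3 ≐ 3,  node(R, node(X2, 2, 2), X2) ≐ V.
Bind V := W; substituting into the one remaining equation that mentions V gives: node(R, node(X2, 2, 2), X2) ≐ W.
Delete trivial equation 3 ≐ 3.
Bind W := node(R, node(X2, 2, 2), X2); no other remaining equation mentions W. Substituting into the earlier binding gives V := node(R, node(X2, 2, 2), X2).
Decompose h/2: R ≐ node(3, X2, 3),  2 ≐ 3.
Bind R := node(3, X2, 3); no other remaining equation mentions R. Substituting into the earlier bindings gives V := node(node(3, X2, 3), node(X2, 2, 2), X2), W := node(node(3, X2, 3), node(X2, 2, 2), X2).
Clash: constants 2 and 3 differ; no unifier exists.

FAIL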